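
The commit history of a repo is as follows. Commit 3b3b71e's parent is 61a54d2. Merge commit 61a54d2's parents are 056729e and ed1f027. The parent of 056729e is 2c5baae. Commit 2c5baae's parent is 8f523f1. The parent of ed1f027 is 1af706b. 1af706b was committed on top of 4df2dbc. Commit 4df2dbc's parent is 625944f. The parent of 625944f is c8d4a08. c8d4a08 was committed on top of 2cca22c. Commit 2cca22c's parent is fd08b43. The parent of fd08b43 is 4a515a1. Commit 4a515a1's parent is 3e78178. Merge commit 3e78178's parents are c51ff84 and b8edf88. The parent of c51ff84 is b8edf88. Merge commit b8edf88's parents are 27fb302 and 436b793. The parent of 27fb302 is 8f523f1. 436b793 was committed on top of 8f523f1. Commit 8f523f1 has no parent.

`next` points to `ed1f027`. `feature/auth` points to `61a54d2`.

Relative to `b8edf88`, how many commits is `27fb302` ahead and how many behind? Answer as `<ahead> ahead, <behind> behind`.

Reachable from 27fb302: {27fb302, 8f523f1}.
Reachable from b8edf88: {27fb302, 436b793, 8f523f1, b8edf88}.
Only in 27fb302's history (ahead): {} — 0.
Only in b8edf88's history (behind): {436b793, b8edf88} — 2.

0 ahead, 2 behind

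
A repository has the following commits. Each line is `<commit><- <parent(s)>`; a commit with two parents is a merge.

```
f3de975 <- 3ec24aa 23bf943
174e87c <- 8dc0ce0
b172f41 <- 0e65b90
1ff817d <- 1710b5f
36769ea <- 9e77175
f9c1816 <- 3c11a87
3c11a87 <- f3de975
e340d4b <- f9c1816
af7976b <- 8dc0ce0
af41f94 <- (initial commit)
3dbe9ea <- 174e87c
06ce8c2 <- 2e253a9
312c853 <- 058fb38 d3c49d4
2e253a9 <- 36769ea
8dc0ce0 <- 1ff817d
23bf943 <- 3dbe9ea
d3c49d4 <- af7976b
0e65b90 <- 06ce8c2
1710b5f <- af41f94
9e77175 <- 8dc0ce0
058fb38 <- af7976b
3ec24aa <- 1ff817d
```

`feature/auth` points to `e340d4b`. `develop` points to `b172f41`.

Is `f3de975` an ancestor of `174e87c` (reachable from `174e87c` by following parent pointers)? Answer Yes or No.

Ancestors of 174e87c: {1710b5f, 174e87c, 1ff817d, 8dc0ce0, af41f94}.
f3de975 is not in that set, so it is not an ancestor of 174e87c.

No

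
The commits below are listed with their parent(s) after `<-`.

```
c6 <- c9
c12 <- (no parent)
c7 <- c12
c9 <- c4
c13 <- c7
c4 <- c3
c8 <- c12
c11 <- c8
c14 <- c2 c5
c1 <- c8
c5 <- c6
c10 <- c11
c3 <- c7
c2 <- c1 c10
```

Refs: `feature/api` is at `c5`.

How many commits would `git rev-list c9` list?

5

Walking parent pointers from c9: reachable set = {c12, c3, c4, c7, c9}.
That is 5 commits.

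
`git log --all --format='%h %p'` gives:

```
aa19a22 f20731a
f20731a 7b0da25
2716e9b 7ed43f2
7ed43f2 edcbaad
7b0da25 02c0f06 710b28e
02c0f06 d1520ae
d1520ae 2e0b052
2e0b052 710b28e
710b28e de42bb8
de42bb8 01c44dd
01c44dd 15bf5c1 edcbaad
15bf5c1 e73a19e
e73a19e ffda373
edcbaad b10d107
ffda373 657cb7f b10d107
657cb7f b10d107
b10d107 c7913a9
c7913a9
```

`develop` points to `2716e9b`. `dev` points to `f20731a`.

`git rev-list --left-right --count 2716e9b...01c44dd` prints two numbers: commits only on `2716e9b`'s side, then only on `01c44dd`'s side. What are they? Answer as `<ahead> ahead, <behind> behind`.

Reachable from 2716e9b: {2716e9b, 7ed43f2, b10d107, c7913a9, edcbaad}.
Reachable from 01c44dd: {01c44dd, 15bf5c1, 657cb7f, b10d107, c7913a9, e73a19e, edcbaad, ffda373}.
Only in 2716e9b's history (ahead): {2716e9b, 7ed43f2} — 2.
Only in 01c44dd's history (behind): {01c44dd, 15bf5c1, 657cb7f, e73a19e, ffda373} — 5.

2 ahead, 5 behind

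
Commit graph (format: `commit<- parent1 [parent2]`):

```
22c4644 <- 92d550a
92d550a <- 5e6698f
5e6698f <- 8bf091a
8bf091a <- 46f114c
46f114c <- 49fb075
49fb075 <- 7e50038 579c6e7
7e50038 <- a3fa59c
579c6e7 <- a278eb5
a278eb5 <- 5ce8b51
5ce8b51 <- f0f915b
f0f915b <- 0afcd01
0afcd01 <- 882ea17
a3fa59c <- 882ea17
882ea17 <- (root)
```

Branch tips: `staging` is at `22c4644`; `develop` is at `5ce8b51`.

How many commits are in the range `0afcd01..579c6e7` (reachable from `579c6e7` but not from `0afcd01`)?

4

Reachable from 579c6e7: {0afcd01, 579c6e7, 5ce8b51, 882ea17, a278eb5, f0f915b}.
Reachable from 0afcd01: {0afcd01, 882ea17}.
In 579c6e7's history but not 0afcd01's: {579c6e7, 5ce8b51, a278eb5, f0f915b} — 4 commits.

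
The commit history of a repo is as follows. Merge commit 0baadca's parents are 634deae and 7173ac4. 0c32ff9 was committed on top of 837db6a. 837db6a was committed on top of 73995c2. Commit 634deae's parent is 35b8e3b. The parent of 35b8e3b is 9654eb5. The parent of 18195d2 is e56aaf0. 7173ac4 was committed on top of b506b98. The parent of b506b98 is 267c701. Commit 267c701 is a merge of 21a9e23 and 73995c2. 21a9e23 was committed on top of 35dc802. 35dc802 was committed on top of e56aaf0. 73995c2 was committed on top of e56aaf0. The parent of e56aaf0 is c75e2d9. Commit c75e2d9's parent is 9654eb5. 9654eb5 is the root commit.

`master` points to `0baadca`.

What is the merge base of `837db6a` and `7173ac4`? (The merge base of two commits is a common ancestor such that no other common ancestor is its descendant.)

73995c2

Ancestors of 837db6a: {73995c2, 837db6a, 9654eb5, c75e2d9, e56aaf0}.
Ancestors of 7173ac4: {21a9e23, 267c701, 35dc802, 7173ac4, 73995c2, 9654eb5, b506b98, c75e2d9, e56aaf0}.
Common ancestors: {73995c2, 9654eb5, c75e2d9, e56aaf0}.
Among these, 73995c2 is not an ancestor of any other common ancestor — it is the merge base.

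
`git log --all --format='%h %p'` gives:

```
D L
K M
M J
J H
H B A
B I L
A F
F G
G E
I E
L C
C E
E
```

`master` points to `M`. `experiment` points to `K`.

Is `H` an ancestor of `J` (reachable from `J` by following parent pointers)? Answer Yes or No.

Ancestors of J (commits reachable by following parents): {A, B, C, E, F, G, H, I, J, L}.
H is in that set, so it is an ancestor of J.

Yes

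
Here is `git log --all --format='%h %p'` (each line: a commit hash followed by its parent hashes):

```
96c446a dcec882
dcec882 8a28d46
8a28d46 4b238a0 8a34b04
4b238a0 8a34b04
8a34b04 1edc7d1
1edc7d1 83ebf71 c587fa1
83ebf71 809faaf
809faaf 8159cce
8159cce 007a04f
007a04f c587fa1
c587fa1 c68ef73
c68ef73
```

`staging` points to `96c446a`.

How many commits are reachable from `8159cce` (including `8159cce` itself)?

Walking parent pointers from 8159cce: reachable set = {007a04f, 8159cce, c587fa1, c68ef73}.
That is 4 commits.

4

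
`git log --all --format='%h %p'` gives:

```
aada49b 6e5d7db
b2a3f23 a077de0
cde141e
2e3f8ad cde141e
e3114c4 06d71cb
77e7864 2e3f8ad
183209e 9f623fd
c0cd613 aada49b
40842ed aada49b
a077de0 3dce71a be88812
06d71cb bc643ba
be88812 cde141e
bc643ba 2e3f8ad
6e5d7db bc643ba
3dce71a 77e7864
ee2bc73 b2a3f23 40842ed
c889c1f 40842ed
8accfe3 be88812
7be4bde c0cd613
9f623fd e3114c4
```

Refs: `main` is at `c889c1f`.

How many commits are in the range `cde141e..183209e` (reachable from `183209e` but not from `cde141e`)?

Reachable from 183209e: {06d71cb, 183209e, 2e3f8ad, 9f623fd, bc643ba, cde141e, e3114c4}.
Reachable from cde141e: {cde141e}.
In 183209e's history but not cde141e's: {06d71cb, 183209e, 2e3f8ad, 9f623fd, bc643ba, e3114c4} — 6 commits.

6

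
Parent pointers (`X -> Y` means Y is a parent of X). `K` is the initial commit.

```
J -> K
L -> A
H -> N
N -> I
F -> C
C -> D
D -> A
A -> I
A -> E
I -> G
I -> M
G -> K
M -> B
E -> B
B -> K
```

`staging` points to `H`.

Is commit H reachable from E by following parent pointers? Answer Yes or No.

Ancestors of E: {B, E, K}.
H is not in that set, so it is not an ancestor of E.

No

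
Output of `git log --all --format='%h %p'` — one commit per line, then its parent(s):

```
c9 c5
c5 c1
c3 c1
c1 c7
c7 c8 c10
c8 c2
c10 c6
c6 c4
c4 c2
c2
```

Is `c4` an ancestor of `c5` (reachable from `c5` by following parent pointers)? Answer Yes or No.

Yes

Ancestors of c5 (commits reachable by following parents): {c1, c10, c2, c4, c5, c6, c7, c8}.
c4 is in that set, so it is an ancestor of c5.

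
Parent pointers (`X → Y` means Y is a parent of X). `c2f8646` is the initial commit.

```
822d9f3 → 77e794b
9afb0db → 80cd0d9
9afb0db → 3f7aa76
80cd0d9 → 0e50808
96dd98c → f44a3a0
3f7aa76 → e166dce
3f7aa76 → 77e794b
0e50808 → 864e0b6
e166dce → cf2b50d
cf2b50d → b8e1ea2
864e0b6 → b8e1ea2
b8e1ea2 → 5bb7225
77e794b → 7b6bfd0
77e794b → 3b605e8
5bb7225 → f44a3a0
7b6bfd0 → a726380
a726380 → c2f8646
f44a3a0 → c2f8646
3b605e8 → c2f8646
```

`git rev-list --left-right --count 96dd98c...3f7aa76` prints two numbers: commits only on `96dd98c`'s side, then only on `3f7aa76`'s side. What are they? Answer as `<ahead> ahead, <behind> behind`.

1 ahead, 9 behind

Reachable from 96dd98c: {96dd98c, c2f8646, f44a3a0}.
Reachable from 3f7aa76: {3b605e8, 3f7aa76, 5bb7225, 77e794b, 7b6bfd0, a726380, b8e1ea2, c2f8646, cf2b50d, e166dce, f44a3a0}.
Only in 96dd98c's history (ahead): {96dd98c} — 1.
Only in 3f7aa76's history (behind): {3b605e8, 3f7aa76, 5bb7225, 77e794b, 7b6bfd0, a726380, b8e1ea2, cf2b50d, e166dce} — 9.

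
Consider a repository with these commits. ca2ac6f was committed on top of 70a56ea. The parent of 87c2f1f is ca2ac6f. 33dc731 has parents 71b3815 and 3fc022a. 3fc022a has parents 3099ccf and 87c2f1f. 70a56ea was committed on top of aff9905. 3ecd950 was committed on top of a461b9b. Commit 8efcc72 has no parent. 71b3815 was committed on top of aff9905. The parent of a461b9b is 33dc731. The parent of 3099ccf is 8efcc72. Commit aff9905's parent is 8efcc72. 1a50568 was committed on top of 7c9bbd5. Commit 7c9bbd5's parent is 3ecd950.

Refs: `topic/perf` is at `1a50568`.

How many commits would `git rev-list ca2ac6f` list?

Walking parent pointers from ca2ac6f: reachable set = {70a56ea, 8efcc72, aff9905, ca2ac6f}.
That is 4 commits.

4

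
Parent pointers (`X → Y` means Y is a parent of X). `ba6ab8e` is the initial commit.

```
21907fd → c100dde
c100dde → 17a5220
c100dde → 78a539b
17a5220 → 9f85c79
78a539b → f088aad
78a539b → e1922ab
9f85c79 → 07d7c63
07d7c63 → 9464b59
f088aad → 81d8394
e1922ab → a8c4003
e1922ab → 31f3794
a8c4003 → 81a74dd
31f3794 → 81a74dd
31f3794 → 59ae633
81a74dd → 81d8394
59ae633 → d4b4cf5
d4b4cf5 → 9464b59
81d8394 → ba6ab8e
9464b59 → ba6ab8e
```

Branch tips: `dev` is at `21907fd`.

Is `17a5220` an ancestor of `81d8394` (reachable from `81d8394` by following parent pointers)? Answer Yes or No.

No

Ancestors of 81d8394: {81d8394, ba6ab8e}.
17a5220 is not in that set, so it is not an ancestor of 81d8394.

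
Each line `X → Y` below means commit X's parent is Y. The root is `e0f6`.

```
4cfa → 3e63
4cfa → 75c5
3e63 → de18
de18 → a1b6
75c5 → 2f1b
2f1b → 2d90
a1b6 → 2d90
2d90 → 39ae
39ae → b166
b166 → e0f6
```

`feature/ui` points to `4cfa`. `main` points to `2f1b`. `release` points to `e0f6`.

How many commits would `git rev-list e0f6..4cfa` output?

9

Reachable from 4cfa: {2d90, 2f1b, 39ae, 3e63, 4cfa, 75c5, a1b6, b166, de18, e0f6}.
Reachable from e0f6: {e0f6}.
In 4cfa's history but not e0f6's: {2d90, 2f1b, 39ae, 3e63, 4cfa, 75c5, a1b6, b166, de18} — 9 commits.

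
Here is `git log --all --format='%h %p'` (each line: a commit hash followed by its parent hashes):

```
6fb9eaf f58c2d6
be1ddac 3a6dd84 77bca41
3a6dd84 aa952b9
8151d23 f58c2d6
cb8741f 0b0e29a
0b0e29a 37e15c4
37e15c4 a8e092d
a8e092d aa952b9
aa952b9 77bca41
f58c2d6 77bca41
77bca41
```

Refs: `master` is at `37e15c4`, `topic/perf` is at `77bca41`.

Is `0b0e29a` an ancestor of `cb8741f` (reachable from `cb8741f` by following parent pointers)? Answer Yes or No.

Ancestors of cb8741f (commits reachable by following parents): {0b0e29a, 37e15c4, 77bca41, a8e092d, aa952b9, cb8741f}.
0b0e29a is in that set, so it is an ancestor of cb8741f.

Yes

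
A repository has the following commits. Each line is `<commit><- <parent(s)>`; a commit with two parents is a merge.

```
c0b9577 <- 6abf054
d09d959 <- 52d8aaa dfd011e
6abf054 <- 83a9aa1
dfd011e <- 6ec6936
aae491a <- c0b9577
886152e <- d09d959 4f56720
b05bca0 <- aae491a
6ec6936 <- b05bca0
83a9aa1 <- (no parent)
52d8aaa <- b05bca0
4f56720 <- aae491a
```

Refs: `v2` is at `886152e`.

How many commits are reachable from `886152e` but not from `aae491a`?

7

Reachable from 886152e: {4f56720, 52d8aaa, 6abf054, 6ec6936, 83a9aa1, 886152e, aae491a, b05bca0, c0b9577, d09d959, dfd011e}.
Reachable from aae491a: {6abf054, 83a9aa1, aae491a, c0b9577}.
In 886152e's history but not aae491a's: {4f56720, 52d8aaa, 6ec6936, 886152e, b05bca0, d09d959, dfd011e} — 7 commits.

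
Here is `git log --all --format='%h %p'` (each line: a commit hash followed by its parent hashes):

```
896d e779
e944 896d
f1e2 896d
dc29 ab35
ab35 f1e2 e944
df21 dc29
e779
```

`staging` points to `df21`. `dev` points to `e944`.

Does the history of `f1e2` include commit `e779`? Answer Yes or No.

Yes

Ancestors of f1e2 (commits reachable by following parents): {896d, e779, f1e2}.
e779 is in that set, so it is an ancestor of f1e2.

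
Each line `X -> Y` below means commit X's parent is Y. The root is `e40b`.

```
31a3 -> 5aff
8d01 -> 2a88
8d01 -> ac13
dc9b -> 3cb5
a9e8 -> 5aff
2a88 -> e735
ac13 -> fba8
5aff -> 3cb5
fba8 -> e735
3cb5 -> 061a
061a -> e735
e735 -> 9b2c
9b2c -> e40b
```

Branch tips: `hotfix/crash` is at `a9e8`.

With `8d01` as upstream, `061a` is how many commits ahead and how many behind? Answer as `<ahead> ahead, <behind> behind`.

1 ahead, 4 behind

Reachable from 061a: {061a, 9b2c, e40b, e735}.
Reachable from 8d01: {2a88, 8d01, 9b2c, ac13, e40b, e735, fba8}.
Only in 061a's history (ahead): {061a} — 1.
Only in 8d01's history (behind): {2a88, 8d01, ac13, fba8} — 4.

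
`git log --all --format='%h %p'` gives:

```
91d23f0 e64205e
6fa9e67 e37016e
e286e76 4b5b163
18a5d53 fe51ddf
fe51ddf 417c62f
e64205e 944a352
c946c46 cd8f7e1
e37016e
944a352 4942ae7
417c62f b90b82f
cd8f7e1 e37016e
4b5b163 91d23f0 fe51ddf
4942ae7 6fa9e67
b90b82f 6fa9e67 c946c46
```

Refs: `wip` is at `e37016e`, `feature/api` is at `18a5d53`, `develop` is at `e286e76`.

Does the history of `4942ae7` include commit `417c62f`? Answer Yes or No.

No

Ancestors of 4942ae7: {4942ae7, 6fa9e67, e37016e}.
417c62f is not in that set, so it is not an ancestor of 4942ae7.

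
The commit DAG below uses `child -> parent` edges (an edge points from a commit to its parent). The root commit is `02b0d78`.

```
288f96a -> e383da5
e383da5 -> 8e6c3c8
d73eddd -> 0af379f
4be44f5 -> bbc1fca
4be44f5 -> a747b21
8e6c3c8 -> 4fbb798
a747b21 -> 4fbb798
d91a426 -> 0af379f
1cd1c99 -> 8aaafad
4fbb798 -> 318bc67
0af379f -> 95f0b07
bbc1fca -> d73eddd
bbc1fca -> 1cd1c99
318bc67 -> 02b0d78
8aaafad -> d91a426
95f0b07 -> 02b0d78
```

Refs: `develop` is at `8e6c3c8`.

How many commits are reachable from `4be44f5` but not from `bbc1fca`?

4

Reachable from 4be44f5: {02b0d78, 0af379f, 1cd1c99, 318bc67, 4be44f5, 4fbb798, 8aaafad, 95f0b07, a747b21, bbc1fca, d73eddd, d91a426}.
Reachable from bbc1fca: {02b0d78, 0af379f, 1cd1c99, 8aaafad, 95f0b07, bbc1fca, d73eddd, d91a426}.
In 4be44f5's history but not bbc1fca's: {318bc67, 4be44f5, 4fbb798, a747b21} — 4 commits.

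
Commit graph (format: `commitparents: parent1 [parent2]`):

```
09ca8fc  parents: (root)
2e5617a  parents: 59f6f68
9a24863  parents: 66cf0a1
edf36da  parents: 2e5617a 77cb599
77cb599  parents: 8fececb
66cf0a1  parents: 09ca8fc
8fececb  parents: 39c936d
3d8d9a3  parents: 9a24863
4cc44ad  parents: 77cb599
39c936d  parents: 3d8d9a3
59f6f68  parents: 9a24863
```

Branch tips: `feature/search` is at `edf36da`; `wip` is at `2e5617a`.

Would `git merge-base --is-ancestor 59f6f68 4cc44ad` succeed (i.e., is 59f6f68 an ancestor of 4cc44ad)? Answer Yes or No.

No

Ancestors of 4cc44ad: {09ca8fc, 39c936d, 3d8d9a3, 4cc44ad, 66cf0a1, 77cb599, 8fececb, 9a24863}.
59f6f68 is not in that set, so it is not an ancestor of 4cc44ad.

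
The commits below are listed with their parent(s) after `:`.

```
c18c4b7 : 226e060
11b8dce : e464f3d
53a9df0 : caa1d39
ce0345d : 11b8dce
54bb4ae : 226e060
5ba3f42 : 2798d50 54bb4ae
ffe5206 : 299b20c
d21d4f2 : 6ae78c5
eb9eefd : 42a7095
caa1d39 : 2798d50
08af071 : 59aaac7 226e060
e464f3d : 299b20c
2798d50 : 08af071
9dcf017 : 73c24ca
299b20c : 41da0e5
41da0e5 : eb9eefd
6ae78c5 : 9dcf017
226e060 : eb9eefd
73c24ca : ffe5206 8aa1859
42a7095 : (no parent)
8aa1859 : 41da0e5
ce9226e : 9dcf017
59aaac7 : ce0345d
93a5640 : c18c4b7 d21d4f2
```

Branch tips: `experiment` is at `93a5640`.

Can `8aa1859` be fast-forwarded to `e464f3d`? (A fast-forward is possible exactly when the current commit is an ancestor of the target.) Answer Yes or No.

No

A fast-forward from 8aa1859 to e464f3d is possible iff 8aa1859 is an ancestor of e464f3d.
Ancestors of e464f3d: {299b20c, 41da0e5, 42a7095, e464f3d, eb9eefd}.
8aa1859 is not among them, so fast-forward is not possible.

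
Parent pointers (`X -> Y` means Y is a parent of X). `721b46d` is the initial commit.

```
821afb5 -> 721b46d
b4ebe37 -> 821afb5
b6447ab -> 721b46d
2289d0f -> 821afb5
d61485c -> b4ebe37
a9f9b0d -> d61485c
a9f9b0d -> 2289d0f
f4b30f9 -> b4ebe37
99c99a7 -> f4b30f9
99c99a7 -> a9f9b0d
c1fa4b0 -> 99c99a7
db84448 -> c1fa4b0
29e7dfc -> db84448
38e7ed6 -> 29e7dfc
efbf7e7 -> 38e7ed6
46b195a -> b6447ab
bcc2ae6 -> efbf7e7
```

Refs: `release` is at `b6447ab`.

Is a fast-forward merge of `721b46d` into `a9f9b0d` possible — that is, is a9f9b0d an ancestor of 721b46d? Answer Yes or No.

No

A fast-forward from a9f9b0d to 721b46d is possible iff a9f9b0d is an ancestor of 721b46d.
Ancestors of 721b46d: {721b46d}.
a9f9b0d is not among them, so fast-forward is not possible.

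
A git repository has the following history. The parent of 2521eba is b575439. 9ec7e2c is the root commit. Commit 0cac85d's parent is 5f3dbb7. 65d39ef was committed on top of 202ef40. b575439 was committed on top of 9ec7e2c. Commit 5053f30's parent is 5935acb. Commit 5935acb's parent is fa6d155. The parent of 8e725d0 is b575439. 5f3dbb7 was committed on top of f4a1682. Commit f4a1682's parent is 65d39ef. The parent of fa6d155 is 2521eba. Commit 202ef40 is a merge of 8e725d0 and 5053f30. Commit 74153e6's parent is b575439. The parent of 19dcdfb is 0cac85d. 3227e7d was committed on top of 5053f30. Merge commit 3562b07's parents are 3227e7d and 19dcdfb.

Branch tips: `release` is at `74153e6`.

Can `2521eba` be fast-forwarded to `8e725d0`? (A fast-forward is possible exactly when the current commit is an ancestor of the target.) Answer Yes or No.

A fast-forward from 2521eba to 8e725d0 is possible iff 2521eba is an ancestor of 8e725d0.
Ancestors of 8e725d0: {8e725d0, 9ec7e2c, b575439}.
2521eba is not among them, so fast-forward is not possible.

No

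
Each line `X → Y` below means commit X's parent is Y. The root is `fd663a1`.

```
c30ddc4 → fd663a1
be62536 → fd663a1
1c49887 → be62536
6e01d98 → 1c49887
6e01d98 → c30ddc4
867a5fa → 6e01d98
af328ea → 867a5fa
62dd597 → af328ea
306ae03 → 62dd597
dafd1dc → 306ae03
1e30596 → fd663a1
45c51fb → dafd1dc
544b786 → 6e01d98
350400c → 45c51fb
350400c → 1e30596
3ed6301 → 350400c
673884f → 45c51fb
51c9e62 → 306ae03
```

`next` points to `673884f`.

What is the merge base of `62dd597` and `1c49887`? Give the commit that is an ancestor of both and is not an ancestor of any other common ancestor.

1c49887

Ancestors of 62dd597: {1c49887, 62dd597, 6e01d98, 867a5fa, af328ea, be62536, c30ddc4, fd663a1}.
Ancestors of 1c49887: {1c49887, be62536, fd663a1}.
Common ancestors: {1c49887, be62536, fd663a1}.
Among these, 1c49887 is not an ancestor of any other common ancestor — it is the merge base.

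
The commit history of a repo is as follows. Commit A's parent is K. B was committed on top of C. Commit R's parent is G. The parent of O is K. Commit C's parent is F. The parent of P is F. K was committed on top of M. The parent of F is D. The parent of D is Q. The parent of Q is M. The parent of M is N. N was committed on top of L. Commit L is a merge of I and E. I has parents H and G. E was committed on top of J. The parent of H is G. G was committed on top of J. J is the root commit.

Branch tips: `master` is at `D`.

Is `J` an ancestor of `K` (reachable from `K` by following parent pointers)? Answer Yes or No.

Ancestors of K (commits reachable by following parents): {E, G, H, I, J, K, L, M, N}.
J is in that set, so it is an ancestor of K.

Yes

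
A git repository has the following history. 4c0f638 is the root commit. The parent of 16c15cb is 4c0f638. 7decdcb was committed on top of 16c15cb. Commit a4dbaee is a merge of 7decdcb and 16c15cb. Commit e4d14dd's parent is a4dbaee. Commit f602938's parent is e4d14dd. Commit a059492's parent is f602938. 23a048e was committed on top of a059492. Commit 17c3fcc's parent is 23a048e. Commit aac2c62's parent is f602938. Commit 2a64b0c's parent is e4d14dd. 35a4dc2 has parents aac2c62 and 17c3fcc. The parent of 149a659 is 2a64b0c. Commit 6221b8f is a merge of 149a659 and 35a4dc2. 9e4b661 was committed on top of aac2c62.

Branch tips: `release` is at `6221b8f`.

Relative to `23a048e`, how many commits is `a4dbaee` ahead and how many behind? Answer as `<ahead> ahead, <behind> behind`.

0 ahead, 4 behind

Reachable from a4dbaee: {16c15cb, 4c0f638, 7decdcb, a4dbaee}.
Reachable from 23a048e: {16c15cb, 23a048e, 4c0f638, 7decdcb, a059492, a4dbaee, e4d14dd, f602938}.
Only in a4dbaee's history (ahead): {} — 0.
Only in 23a048e's history (behind): {23a048e, a059492, e4d14dd, f602938} — 4.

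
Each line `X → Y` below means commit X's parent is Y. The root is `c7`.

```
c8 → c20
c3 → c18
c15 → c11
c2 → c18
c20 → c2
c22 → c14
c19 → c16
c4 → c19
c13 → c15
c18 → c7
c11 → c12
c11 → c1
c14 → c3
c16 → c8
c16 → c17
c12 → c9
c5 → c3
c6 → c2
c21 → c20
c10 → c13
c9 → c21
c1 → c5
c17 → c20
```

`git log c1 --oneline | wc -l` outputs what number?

5

Walking parent pointers from c1: reachable set = {c1, c18, c3, c5, c7}.
That is 5 commits.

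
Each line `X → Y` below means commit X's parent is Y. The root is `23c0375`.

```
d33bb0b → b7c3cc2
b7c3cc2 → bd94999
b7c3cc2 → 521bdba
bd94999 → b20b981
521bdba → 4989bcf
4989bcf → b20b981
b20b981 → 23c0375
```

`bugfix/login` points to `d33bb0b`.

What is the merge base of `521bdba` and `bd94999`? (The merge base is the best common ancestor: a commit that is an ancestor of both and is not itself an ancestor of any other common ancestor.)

b20b981

Ancestors of 521bdba: {23c0375, 4989bcf, 521bdba, b20b981}.
Ancestors of bd94999: {23c0375, b20b981, bd94999}.
Common ancestors: {23c0375, b20b981}.
Among these, b20b981 is not an ancestor of any other common ancestor — it is the merge base.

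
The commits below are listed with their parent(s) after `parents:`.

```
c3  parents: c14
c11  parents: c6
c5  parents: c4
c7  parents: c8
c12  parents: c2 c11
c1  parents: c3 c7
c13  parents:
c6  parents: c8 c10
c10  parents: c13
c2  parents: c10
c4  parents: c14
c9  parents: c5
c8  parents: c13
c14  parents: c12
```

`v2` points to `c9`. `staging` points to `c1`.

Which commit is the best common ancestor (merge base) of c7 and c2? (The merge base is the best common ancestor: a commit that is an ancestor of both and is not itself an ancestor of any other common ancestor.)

c13

Ancestors of c7: {c13, c7, c8}.
Ancestors of c2: {c10, c13, c2}.
Common ancestors: {c13}.
The only common ancestor is c13, so it is the merge base.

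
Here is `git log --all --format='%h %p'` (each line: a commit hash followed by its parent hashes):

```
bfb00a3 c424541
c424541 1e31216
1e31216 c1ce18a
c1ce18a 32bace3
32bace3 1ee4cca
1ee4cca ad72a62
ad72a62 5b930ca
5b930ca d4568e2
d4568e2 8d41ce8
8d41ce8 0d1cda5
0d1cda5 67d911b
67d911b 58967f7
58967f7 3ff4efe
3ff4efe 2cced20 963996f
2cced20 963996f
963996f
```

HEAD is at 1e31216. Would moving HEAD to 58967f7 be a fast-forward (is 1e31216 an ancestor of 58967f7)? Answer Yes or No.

No

A fast-forward from 1e31216 to 58967f7 is possible iff 1e31216 is an ancestor of 58967f7.
Ancestors of 58967f7: {2cced20, 3ff4efe, 58967f7, 963996f}.
1e31216 is not among them, so fast-forward is not possible.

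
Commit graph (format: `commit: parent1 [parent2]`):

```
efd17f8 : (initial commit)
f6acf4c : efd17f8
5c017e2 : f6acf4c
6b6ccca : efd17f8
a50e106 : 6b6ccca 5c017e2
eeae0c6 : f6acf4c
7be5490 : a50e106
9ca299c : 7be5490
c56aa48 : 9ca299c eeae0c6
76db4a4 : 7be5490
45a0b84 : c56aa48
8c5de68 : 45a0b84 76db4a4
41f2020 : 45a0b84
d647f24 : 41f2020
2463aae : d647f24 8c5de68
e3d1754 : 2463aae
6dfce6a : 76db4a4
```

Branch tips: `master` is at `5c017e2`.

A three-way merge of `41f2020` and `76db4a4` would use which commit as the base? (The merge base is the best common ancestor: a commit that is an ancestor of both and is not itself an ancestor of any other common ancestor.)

7be5490

Ancestors of 41f2020: {41f2020, 45a0b84, 5c017e2, 6b6ccca, 7be5490, 9ca299c, a50e106, c56aa48, eeae0c6, efd17f8, f6acf4c}.
Ancestors of 76db4a4: {5c017e2, 6b6ccca, 76db4a4, 7be5490, a50e106, efd17f8, f6acf4c}.
Common ancestors: {5c017e2, 6b6ccca, 7be5490, a50e106, efd17f8, f6acf4c}.
Among these, 7be5490 is not an ancestor of any other common ancestor — it is the merge base.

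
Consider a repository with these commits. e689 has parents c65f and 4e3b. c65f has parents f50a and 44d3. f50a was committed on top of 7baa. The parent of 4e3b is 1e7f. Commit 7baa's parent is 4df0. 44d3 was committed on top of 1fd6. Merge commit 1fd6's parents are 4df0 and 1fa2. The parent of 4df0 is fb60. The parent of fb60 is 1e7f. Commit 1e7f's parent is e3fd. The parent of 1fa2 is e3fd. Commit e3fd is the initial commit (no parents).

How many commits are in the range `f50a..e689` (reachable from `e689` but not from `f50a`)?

Reachable from e689: {1e7f, 1fa2, 1fd6, 44d3, 4df0, 4e3b, 7baa, c65f, e3fd, e689, f50a, fb60}.
Reachable from f50a: {1e7f, 4df0, 7baa, e3fd, f50a, fb60}.
In e689's history but not f50a's: {1fa2, 1fd6, 44d3, 4e3b, c65f, e689} — 6 commits.

6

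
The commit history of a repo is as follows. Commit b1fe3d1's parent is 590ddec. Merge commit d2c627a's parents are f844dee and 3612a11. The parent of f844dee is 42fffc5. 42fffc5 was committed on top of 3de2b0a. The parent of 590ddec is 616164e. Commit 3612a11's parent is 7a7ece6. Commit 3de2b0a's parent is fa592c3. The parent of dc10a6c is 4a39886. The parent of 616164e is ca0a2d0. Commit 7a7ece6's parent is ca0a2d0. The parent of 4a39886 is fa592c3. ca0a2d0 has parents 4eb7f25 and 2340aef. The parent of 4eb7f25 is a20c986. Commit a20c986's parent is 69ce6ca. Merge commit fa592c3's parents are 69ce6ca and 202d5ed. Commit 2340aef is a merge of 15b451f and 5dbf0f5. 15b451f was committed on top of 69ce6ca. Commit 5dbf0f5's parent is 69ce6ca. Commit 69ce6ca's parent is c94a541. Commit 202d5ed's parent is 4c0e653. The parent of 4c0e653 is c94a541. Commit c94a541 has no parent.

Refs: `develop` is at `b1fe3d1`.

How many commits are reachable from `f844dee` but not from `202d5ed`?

Reachable from f844dee: {202d5ed, 3de2b0a, 42fffc5, 4c0e653, 69ce6ca, c94a541, f844dee, fa592c3}.
Reachable from 202d5ed: {202d5ed, 4c0e653, c94a541}.
In f844dee's history but not 202d5ed's: {3de2b0a, 42fffc5, 69ce6ca, f844dee, fa592c3} — 5 commits.

5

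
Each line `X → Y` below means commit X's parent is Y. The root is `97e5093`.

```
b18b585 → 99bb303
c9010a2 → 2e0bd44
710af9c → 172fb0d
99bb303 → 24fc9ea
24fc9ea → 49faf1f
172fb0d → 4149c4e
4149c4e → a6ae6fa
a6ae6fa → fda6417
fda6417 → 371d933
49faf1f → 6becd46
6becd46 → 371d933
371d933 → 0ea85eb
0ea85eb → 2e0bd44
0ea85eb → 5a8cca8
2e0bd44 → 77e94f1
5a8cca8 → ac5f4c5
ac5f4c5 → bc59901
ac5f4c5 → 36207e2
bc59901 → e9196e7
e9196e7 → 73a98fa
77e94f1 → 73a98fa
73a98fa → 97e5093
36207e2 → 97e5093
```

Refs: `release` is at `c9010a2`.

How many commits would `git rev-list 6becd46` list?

12

Walking parent pointers from 6becd46: reachable set = {0ea85eb, 2e0bd44, 36207e2, 371d933, 5a8cca8, 6becd46, 73a98fa, 77e94f1, 97e5093, ac5f4c5, bc59901, e9196e7}.
That is 12 commits.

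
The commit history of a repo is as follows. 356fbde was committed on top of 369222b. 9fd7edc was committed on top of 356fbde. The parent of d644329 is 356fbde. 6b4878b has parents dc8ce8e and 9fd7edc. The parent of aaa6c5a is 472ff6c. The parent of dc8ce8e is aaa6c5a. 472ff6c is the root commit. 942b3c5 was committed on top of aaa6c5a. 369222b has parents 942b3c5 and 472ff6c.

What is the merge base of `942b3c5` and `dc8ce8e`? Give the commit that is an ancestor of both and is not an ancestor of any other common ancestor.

aaa6c5a

Ancestors of 942b3c5: {472ff6c, 942b3c5, aaa6c5a}.
Ancestors of dc8ce8e: {472ff6c, aaa6c5a, dc8ce8e}.
Common ancestors: {472ff6c, aaa6c5a}.
Among these, aaa6c5a is not an ancestor of any other common ancestor — it is the merge base.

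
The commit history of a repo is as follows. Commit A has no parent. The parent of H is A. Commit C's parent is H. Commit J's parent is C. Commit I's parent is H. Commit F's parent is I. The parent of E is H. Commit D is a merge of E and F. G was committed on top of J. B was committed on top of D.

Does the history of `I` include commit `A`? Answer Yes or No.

Yes

Ancestors of I (commits reachable by following parents): {A, H, I}.
A is in that set, so it is an ancestor of I.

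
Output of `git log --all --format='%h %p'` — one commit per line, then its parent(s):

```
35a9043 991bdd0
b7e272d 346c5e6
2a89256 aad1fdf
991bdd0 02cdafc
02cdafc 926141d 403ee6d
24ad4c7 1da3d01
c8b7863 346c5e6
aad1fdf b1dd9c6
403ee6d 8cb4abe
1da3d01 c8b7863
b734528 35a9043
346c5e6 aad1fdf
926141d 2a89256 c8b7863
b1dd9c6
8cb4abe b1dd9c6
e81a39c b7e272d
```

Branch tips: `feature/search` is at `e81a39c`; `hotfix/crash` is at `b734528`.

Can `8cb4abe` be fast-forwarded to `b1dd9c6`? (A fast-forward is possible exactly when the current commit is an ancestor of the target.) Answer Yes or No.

No

A fast-forward from 8cb4abe to b1dd9c6 is possible iff 8cb4abe is an ancestor of b1dd9c6.
Ancestors of b1dd9c6: {b1dd9c6}.
8cb4abe is not among them, so fast-forward is not possible.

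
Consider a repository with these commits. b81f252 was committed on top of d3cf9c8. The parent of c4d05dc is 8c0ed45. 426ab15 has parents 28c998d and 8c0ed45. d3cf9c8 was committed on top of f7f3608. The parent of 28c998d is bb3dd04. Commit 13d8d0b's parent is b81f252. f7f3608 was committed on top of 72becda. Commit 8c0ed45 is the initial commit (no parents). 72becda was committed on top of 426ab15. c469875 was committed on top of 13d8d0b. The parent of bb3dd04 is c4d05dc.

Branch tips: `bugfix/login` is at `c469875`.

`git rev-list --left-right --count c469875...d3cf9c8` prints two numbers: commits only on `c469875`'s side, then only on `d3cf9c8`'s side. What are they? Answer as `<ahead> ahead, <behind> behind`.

3 ahead, 0 behind

Reachable from c469875: {13d8d0b, 28c998d, 426ab15, 72becda, 8c0ed45, b81f252, bb3dd04, c469875, c4d05dc, d3cf9c8, f7f3608}.
Reachable from d3cf9c8: {28c998d, 426ab15, 72becda, 8c0ed45, bb3dd04, c4d05dc, d3cf9c8, f7f3608}.
Only in c469875's history (ahead): {13d8d0b, b81f252, c469875} — 3.
Only in d3cf9c8's history (behind): {} — 0.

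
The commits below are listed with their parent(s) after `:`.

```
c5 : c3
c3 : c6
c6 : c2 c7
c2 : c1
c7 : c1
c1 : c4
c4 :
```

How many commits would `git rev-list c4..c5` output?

6

Reachable from c5: {c1, c2, c3, c4, c5, c6, c7}.
Reachable from c4: {c4}.
In c5's history but not c4's: {c1, c2, c3, c5, c6, c7} — 6 commits.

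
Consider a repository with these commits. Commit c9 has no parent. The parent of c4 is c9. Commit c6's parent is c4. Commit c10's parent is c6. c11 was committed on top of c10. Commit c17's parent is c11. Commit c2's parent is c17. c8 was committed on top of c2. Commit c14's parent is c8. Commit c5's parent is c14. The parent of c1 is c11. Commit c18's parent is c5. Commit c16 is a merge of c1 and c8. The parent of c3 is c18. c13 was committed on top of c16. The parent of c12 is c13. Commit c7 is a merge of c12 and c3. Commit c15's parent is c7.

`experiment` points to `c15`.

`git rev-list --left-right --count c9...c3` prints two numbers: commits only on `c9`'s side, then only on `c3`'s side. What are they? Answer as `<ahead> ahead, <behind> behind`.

0 ahead, 11 behind

Reachable from c9: {c9}.
Reachable from c3: {c10, c11, c14, c17, c18, c2, c3, c4, c5, c6, c8, c9}.
Only in c9's history (ahead): {} — 0.
Only in c3's history (behind): {c10, c11, c14, c17, c18, c2, c3, c4, c5, c6, c8} — 11.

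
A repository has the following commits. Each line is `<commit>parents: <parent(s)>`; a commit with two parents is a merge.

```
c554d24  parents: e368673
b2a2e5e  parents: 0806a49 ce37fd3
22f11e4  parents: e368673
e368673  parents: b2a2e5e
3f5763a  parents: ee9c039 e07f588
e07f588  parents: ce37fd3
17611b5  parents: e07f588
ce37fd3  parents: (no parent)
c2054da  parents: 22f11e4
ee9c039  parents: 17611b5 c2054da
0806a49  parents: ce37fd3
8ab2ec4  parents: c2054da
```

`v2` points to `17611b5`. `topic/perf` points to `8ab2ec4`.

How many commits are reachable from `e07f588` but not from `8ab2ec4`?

1

Reachable from e07f588: {ce37fd3, e07f588}.
Reachable from 8ab2ec4: {0806a49, 22f11e4, 8ab2ec4, b2a2e5e, c2054da, ce37fd3, e368673}.
In e07f588's history but not 8ab2ec4's: {e07f588} — 1 commit.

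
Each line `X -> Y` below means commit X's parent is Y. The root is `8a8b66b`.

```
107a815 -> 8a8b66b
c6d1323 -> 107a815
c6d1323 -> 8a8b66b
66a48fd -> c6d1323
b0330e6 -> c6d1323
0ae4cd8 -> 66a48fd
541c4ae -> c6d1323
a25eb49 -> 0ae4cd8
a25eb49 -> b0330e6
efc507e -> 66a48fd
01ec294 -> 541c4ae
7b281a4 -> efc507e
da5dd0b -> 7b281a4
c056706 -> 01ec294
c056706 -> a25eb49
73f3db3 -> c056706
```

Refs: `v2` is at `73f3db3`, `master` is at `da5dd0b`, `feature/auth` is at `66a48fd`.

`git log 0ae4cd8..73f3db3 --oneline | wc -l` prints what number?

6

Reachable from 73f3db3: {01ec294, 0ae4cd8, 107a815, 541c4ae, 66a48fd, 73f3db3, 8a8b66b, a25eb49, b0330e6, c056706, c6d1323}.
Reachable from 0ae4cd8: {0ae4cd8, 107a815, 66a48fd, 8a8b66b, c6d1323}.
In 73f3db3's history but not 0ae4cd8's: {01ec294, 541c4ae, 73f3db3, a25eb49, b0330e6, c056706} — 6 commits.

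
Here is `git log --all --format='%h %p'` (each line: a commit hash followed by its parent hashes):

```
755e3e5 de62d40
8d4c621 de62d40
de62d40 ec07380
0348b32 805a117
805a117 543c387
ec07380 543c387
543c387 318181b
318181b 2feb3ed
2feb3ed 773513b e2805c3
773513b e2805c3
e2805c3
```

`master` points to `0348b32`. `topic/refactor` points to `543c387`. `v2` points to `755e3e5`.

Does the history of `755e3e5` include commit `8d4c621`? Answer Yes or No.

Ancestors of 755e3e5: {2feb3ed, 318181b, 543c387, 755e3e5, 773513b, de62d40, e2805c3, ec07380}.
8d4c621 is not in that set, so it is not an ancestor of 755e3e5.

No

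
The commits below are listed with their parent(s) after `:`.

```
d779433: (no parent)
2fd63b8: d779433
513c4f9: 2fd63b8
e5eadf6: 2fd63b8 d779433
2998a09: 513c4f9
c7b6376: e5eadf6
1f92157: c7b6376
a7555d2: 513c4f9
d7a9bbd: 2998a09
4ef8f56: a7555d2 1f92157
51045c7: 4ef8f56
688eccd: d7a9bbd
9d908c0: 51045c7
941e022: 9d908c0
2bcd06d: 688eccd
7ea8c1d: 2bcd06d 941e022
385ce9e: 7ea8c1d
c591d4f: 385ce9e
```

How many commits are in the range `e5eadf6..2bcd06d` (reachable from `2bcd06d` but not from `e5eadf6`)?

5

Reachable from 2bcd06d: {2998a09, 2bcd06d, 2fd63b8, 513c4f9, 688eccd, d779433, d7a9bbd}.
Reachable from e5eadf6: {2fd63b8, d779433, e5eadf6}.
In 2bcd06d's history but not e5eadf6's: {2998a09, 2bcd06d, 513c4f9, 688eccd, d7a9bbd} — 5 commits.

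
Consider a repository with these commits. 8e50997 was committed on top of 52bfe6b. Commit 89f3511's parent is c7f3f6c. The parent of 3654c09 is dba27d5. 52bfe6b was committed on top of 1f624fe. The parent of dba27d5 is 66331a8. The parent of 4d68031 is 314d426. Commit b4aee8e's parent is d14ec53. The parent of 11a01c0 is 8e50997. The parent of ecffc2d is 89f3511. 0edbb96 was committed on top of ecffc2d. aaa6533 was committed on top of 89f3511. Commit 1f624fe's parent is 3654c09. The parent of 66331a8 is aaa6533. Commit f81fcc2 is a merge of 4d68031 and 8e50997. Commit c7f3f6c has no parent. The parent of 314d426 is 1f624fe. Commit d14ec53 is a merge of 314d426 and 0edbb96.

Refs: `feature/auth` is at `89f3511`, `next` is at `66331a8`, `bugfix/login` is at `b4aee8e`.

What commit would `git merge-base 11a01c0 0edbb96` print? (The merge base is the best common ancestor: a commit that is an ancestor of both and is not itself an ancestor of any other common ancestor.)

89f3511

Ancestors of 11a01c0: {11a01c0, 1f624fe, 3654c09, 52bfe6b, 66331a8, 89f3511, 8e50997, aaa6533, c7f3f6c, dba27d5}.
Ancestors of 0edbb96: {0edbb96, 89f3511, c7f3f6c, ecffc2d}.
Common ancestors: {89f3511, c7f3f6c}.
Among these, 89f3511 is not an ancestor of any other common ancestor — it is the merge base.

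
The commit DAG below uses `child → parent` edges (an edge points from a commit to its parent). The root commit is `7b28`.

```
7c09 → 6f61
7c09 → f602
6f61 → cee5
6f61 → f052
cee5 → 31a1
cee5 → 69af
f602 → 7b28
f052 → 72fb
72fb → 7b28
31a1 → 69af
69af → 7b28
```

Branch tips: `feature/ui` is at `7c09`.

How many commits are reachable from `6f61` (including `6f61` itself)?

Walking parent pointers from 6f61: reachable set = {31a1, 69af, 6f61, 72fb, 7b28, cee5, f052}.
That is 7 commits.

7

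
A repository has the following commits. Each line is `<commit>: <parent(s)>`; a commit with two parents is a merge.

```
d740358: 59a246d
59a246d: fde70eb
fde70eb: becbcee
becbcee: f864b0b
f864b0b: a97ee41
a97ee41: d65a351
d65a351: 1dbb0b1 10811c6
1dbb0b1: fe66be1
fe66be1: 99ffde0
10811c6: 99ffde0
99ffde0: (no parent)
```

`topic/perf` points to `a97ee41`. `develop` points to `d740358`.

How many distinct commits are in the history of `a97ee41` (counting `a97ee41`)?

6

Walking parent pointers from a97ee41: reachable set = {10811c6, 1dbb0b1, 99ffde0, a97ee41, d65a351, fe66be1}.
That is 6 commits.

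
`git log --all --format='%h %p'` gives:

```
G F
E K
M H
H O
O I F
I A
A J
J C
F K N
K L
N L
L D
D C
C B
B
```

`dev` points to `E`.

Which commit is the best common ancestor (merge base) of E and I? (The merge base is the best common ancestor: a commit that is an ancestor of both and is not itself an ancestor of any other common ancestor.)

C

Ancestors of E: {B, C, D, E, K, L}.
Ancestors of I: {A, B, C, I, J}.
Common ancestors: {B, C}.
Among these, C is not an ancestor of any other common ancestor — it is the merge base.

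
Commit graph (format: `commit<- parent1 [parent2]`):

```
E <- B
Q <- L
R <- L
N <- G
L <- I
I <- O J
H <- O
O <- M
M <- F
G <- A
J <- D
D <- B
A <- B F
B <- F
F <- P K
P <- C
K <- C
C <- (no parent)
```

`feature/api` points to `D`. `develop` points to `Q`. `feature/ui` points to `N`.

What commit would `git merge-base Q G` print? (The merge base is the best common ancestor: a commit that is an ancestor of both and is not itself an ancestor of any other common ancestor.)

B

Ancestors of Q: {B, C, D, F, I, J, K, L, M, O, P, Q}.
Ancestors of G: {A, B, C, F, G, K, P}.
Common ancestors: {B, C, F, K, P}.
Among these, B is not an ancestor of any other common ancestor — it is the merge base.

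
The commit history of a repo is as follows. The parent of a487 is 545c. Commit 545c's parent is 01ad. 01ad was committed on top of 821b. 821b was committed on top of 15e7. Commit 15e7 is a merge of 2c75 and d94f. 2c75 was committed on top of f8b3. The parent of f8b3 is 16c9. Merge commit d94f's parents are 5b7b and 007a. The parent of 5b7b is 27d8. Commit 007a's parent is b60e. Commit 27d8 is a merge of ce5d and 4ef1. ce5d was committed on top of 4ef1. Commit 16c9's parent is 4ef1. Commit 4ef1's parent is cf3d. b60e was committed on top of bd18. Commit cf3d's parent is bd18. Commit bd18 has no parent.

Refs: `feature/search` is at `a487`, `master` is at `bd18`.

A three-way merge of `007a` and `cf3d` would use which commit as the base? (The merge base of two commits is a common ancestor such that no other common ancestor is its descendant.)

Ancestors of 007a: {007a, b60e, bd18}.
Ancestors of cf3d: {bd18, cf3d}.
Common ancestors: {bd18}.
The only common ancestor is bd18, so it is the merge base.

bd18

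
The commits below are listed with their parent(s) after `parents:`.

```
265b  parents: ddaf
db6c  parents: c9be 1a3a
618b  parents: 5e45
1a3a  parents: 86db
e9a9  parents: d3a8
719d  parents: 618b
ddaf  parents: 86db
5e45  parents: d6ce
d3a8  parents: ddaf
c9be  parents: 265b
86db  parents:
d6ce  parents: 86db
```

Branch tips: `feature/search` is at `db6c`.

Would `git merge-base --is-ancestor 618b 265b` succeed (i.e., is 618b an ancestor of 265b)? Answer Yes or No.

No

Ancestors of 265b: {265b, 86db, ddaf}.
618b is not in that set, so it is not an ancestor of 265b.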